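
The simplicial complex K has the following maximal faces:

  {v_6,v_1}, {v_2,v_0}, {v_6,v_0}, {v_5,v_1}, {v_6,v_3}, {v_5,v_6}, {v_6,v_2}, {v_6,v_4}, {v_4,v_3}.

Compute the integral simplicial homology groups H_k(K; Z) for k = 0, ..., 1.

Take the total order v_0 < v_1 < v_2 < v_3 < v_4 < v_5 < v_6 on the vertex set. Then K (dimension 1) consists of the simplices:

  0-simplices (7): [v_0], [v_1], [v_2], [v_3], [v_4], [v_5], [v_6]
  1-simplices (9): [v_0,v_2], [v_0,v_6], [v_1,v_5], [v_1,v_6], [v_2,v_6], [v_3,v_4], [v_3,v_6], [v_4,v_6], [v_5,v_6]

so the chain groups are C_0 ≅ Z^7, C_1 ≅ Z^9.

∂_1: C_1 → C_0 is given by ∂[p,q] = [q] − [p]. For instance
  ∂[v_1,v_5] = [v_5] − [v_1].
The resulting 7×9 matrix has rank 6, and its Smith normal form has invariant factors (1,1,1,1,1,1).

Now H_k = ker ∂_k / im ∂_{k+1}, so:

  H_0: rank C_0 − rank ∂_1 = 7 − 6 = 1, and the invariant factors of ∂_1 are all 1, so H_0 = Z.
  H_1: rank ker ∂_1 − rank ∂_2 = (9 − 6) − 0 = 3, and there is no ∂_2, so H_1 = Z^3.

H_0 = Z,  H_1 = Z^3.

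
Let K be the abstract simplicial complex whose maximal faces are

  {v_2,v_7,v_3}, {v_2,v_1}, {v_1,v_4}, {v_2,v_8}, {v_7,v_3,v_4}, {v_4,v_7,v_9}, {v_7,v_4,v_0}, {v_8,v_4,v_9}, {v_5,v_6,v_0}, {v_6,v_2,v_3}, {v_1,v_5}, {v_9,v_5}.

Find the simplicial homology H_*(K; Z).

Take the total order v_0 < v_1 < v_2 < v_3 < v_4 < v_5 < v_6 < v_7 < v_8 < v_9 on the vertex set. Then K (dimension 2) consists of the simplices:

  0-simplices (10): [v_0], [v_1], [v_2], [v_3], [v_4], [v_5], [v_6], [v_7], [v_8], [v_9]
  1-simplices (21): (21 of them)
  2-simplices (7): [v_0,v_4,v_7], [v_0,v_5,v_6], [v_2,v_3,v_6], [v_2,v_3,v_7], [v_3,v_4,v_7], [v_4,v_7,v_9], [v_4,v_8,v_9]

Hence C_0 ≅ Z^10, C_1 ≅ Z^21, C_2 ≅ Z^7.

∂_1: C_1 → C_0 sends each edge [p,q] (with p < q) to q − p. For instance
  ∂[v_0,v_5] = [v_5] − [v_0].
This gives a 10×21 integer matrix of rank 9; reducing to Smith normal form yields diagonal entries (1,1,1,1,1,1,1,1,1).

∂_2: C_2 → C_1 maps a triangle to the signed sum of its edges. For instance
  ∂[v_4,v_7,v_9] = [v_7,v_9] − [v_4,v_9] + [v_4,v_7],
  ∂[v_2,v_3,v_7] = [v_3,v_7] − [v_2,v_7] + [v_2,v_3].
The 21×7 boundary matrix has rank 7 and Smith normal form diag(1,1,1,1,1,1,1).

Computing H_k = (kernel of ∂_k) / (image of ∂_{k+1}):

  H_0: rank C_0 − rank ∂_1 = 10 − 9 = 1, and the invariant factors of ∂_1 are all 1, so H_0 ≅ Z.
  H_1: rank ker ∂_1 − rank ∂_2 = (21 − 9) − 7 = 5, and the invariant factors of ∂_2 are all 1, so H_1 ≅ Z^5.
  H_2: rank ker ∂_2 − rank ∂_3 = (7 − 7) − 0 = 0, and there is no ∂_3, so H_2 ≅ 0.

H_0 = Z,  H_1 = Z^5,  H_2 = 0.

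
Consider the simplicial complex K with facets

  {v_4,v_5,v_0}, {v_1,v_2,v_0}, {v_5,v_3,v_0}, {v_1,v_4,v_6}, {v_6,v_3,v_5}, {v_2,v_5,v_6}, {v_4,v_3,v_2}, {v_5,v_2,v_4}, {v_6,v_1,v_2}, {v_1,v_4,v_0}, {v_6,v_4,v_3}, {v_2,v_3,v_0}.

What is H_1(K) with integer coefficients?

K has 7 vertices, 18 edges, 12 triangles.
rank ∂_1 = 6, rank ∂_2 = 12 ⇒ b_1 = 18 − 6 − 12 = 0; ∂_2 has invariant factor(s) [2] giving torsion. So H_1 = Z/2.

H_1 = Z/2.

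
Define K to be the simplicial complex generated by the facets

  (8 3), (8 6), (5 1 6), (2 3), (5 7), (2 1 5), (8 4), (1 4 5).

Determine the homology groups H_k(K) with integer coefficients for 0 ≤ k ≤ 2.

H_0 = Z,  H_1 = Z^2,  H_2 = 0.

Fix the vertex order 1 < 2 < 3 < 4 < 5 < 6 < 7 < 8 and write every simplex with vertices in increasing order. Then dim K = 2 and the simplices of K are:

  0-simplices (8): [1], [2], [3], [4], [5], [6], [7], [8]
  1-simplices (12): [1,2], [1,4], [1,5], [1,6], [2,3], [2,5], [3,8], [4,5], [4,8], [5,6], [5,7], [6,8]
  2-simplices (3): [1,2,5], [1,4,5], [1,5,6]

so the chain groups are C_0 ≅ Z^8, C_1 ≅ Z^12, C_2 ≅ Z^3.

The boundary map ∂_1: C_1 → C_0 is given by ∂[p,q] = [q] − [p].
The resulting 8×12 matrix has rank 7, and its Smith normal form has invariant factors (1,1,1,1,1,1,1).

∂_2: C_2 → C_1 maps a triangle to the signed sum of its edges. For instance
  ∂[1,5,6] = [5,6] − [1,6] + [1,5],
  ∂[1,4,5] = [4,5] − [1,5] + [1,4].
The resulting 12×3 matrix has rank 3, and its Smith normal form has invariant factors (1,1,1).

From H_k ≅ ker(∂_k) / im(∂_{k+1}) we obtain:

  H_0: rank C_0 − rank ∂_1 = 8 − 7 = 1, and the invariant factors of ∂_1 are all 1, so H_0 ≅ Z.
  H_1: rank ker ∂_1 − rank ∂_2 = (12 − 7) − 3 = 2, and the invariant factors of ∂_2 are all 1, so H_1 ≅ Z^2.
  H_2: rank ker ∂_2 − rank ∂_3 = (3 − 3) − 0 = 0, and there is no ∂_3, so H_2 ≅ 0.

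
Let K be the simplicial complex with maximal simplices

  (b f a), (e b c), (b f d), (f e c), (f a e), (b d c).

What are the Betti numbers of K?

b_0 = 1, b_1 = 1, b_2 = 0.

Fix the vertex order a < b < c < d < e < f and write every simplex with vertices in increasing order. Then dim K = 2 and the simplices of K are:

  0-simplices (6): a, b, c, d, e, f
  1-simplices (12): ab, ae, af, bc, bd, be, bf, cd, ce, cf, df, ef
  2-simplices (6): abf, aef, bcd, bce, bdf, cef

Hence C_0 ≅ Z^6, C_1 ≅ Z^12, C_2 ≅ Z^6.

∂_1: C_1 → C_0 is given by ∂[p,q] = [q] − [p]. For instance
  ∂bf = f − b.
As a 6×12 matrix over Z this has rank 5, with invariant factors (1,1,1,1,1).

Boundary ∂_2: C_2 → C_1 acts by ∂[p,q,r] = [q,r] − [p,r] + [p,q]. For instance
  ∂aef = ef − af + ae,
  ∂cef = ef − cf + ce.
The 12×6 boundary matrix has rank 6 and Smith normal form diag(1,1,1,1,1,1).

Now H_k = ker ∂_k / im ∂_{k+1}, so:

  H_0: rank C_0 − rank ∂_1 = 6 − 5 = 1, and the invariant factors of ∂_1 are all 1, so H_0 ≅ Z.
  H_1: rank ker ∂_1 − rank ∂_2 = (12 − 5) − 6 = 1, and the invariant factors of ∂_2 are all 1, so H_1 ≅ Z.
  H_2: rank ker ∂_2 − rank ∂_3 = (6 − 6) − 0 = 0, and there is no ∂_3, so H_2 ≅ 0.

As a check, the Euler characteristic is 6 − 12 + 6 = 0, which agrees with 1 − 1 + 0 = 0.

Hence the Betti numbers are b_0 = 1, b_1 = 1, b_2 = 0.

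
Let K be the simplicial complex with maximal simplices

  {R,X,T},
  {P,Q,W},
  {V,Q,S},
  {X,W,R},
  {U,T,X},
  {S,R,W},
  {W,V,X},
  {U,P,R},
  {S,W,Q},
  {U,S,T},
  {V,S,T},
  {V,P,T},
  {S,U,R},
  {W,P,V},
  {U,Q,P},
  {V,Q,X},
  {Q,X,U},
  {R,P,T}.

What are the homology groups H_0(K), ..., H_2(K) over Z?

H_0 ≅ Z,  H_1 ≅ Z ⊕ Z/2,  H_2 = 0.

Take the total order P < Q < R < S < T < U < V < W < X on the vertex set. Then K (dimension 2) consists of the simplices:

  0-simplices (9): P, Q, R, S, T, U, V, W, X
  1-simplices (27): PQ, PR, PT, PU, PV, PW, QS, QU, QV, QW, QX, RS, RT, RU, RW, RX, ST, SU, SV, SW, TU, TV, TX, UX, VW, VX, WX
  2-simplices (18): PQU, PQW, PRT, PRU, PTV, PVW, QSV, QSW, QUX, QVX, RSU, RSW, RTX, RWX, STU, STV, TUX, VWX

Hence C_0 ≅ Z^9, C_1 ≅ Z^27, C_2 ≅ Z^18.

Boundary ∂_1: C_1 → C_0 maps an edge to its endpoints' difference, ∂[p,q] = q − p. For instance
  ∂PU = U − P.
This gives a 9×27 integer matrix of rank 8; reducing to Smith normal form yields diagonal entries (1,1,1,1,1,1,1,1).

Boundary ∂_2: C_2 → C_1 maps a triangle to the signed sum of its edges. For instance
  ∂QSW = SW − QW + QS,
  ∂PRU = RU − PU + PR.
The 27×18 boundary matrix has rank 18 and Smith normal form diag(1,1,1,1,1,1,1,1,1,1,1,1,1,1,1,1,1,2).

Reading off H_k = ker ∂_k / im ∂_{k+1}:

  H_0: rank C_0 − rank ∂_1 = 9 − 8 = 1, and the invariant factors of ∂_1 are all 1, so H_0 ≅ Z.
  H_1: rank ker ∂_1 − rank ∂_2 = (27 − 8) − 18 = 1, and ∂_2 has invariant factor 2 > 1, so H_1 ≅ Z ⊕ Z/2.
  H_2: rank ker ∂_2 − rank ∂_3 = (18 − 18) − 0 = 0, and there is no ∂_3, so H_2 ≅ 0.

(K is a triangulation of the Klein bottle.)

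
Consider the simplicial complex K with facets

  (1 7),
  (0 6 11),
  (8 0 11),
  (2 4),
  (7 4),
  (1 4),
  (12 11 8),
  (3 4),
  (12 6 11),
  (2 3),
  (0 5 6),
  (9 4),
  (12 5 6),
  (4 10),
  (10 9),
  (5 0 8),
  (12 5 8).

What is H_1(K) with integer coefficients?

H_1 ≅ Z^3.

K has 13 vertices, 21 edges, 8 triangles.
rank ∂_1 = 11, rank ∂_2 = 7 ⇒ b_1 = 21 − 11 − 7 = 3; all invariant factors of ∂_2 are 1 so no torsion. So H_1 = Z^3.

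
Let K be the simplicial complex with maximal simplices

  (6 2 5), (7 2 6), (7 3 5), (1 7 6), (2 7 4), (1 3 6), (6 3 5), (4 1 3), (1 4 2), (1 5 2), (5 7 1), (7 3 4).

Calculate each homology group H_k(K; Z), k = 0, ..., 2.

H_0 ≅ Z,  H_1 ≅ Z/2,  H_2 = 0.

Take the total order 1 < 2 < 3 < 4 < 5 < 6 < 7 on the vertex set. Then K (dimension 2) consists of the simplices:

  0-simplices (7): [1], [2], [3], [4], [5], [6], [7]
  1-simplices (18): [1,2], [1,3], [1,4], [1,5], [1,6], [1,7], [2,4], [2,5], [2,6], [2,7], [3,4], [3,5], [3,6], [3,7], [4,7], [5,6], [5,7], [6,7]
  2-simplices (12): [1,2,4], [1,2,5], [1,3,4], [1,3,6], [1,5,7], [1,6,7], [2,4,7], [2,5,6], [2,6,7], [3,4,7], [3,5,6], [3,5,7]

giving chain groups C_0 ≅ Z^7, C_1 ≅ Z^18, C_2 ≅ Z^12.

∂_1: C_1 → C_0 is given by ∂[p,q] = [q] − [p].
The 7×18 boundary matrix has rank 6 and Smith normal form diag(1,1,1,1,1,1).

The boundary map ∂_2: C_2 → C_1 sends each 2-simplex [p,q,r] to [q,r] − [p,r] + [p,q]. For instance
  ∂[2,6,7] = [6,7] − [2,7] + [2,6],
  ∂[1,5,7] = [5,7] − [1,7] + [1,5].
This gives a 18×12 integer matrix of rank 12; reducing to Smith normal form yields diagonal entries (1,1,1,1,1,1,1,1,1,1,1,2).

Computing H_k = (kernel of ∂_k) / (image of ∂_{k+1}):

  H_0: rank C_0 − rank ∂_1 = 7 − 6 = 1, and the invariant factors of ∂_1 are all 1, so H_0 = Z.
  H_1: rank ker ∂_1 − rank ∂_2 = (18 − 6) − 12 = 0, and ∂_2 has invariant factor 2 > 1, so H_1 = Z/2.
  H_2: rank ker ∂_2 − rank ∂_3 = (12 − 12) − 0 = 0, and there is no ∂_3, so H_2 = 0.

(K is a triangulation of the real projective plane RP^2.)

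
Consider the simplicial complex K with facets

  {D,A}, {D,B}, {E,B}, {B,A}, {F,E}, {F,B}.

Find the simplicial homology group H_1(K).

K has 5 vertices, 6 edges.
rank ∂_1 = 4, rank ∂_2 = 0 ⇒ b_1 = 6 − 4 − 0 = 2. So H_1 = Z^2.

H_1 = Z^2.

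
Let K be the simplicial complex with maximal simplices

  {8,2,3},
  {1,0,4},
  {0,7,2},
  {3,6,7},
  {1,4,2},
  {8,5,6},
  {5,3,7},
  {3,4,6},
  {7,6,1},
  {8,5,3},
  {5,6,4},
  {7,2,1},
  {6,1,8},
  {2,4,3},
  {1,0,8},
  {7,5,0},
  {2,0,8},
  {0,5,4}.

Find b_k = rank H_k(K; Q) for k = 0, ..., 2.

Order the vertices as 0 < 1 < 2 < 3 < 4 < 5 < 6 < 7 < 8. Listing each simplex with vertices in this order, K has dimension 2 with simplices:

  0-simplices (9): [0], [1], [2], [3], [4], [5], [6], [7], [8]
  1-simplices (27): (27 of them)
  2-simplices (18): [0,1,4], [0,1,8], [0,2,7], [0,2,8], [0,4,5], [0,5,7], [1,2,4], [1,2,7], [1,6,7], [1,6,8], [2,3,4], [2,3,8], [3,4,6], [3,5,7], [3,5,8], [3,6,7], [4,5,6], [5,6,8]

Hence C_0 ≅ Z^9, C_1 ≅ Z^27, C_2 ≅ Z^18.

∂_1: C_1 → C_0 maps an edge to its endpoints' difference, ∂[p,q] = q − p.
As a 9×27 matrix over Z this has rank 8, with invariant factors (1,1,1,1,1,1,1,1).

Boundary ∂_2: C_2 → C_1 acts by ∂[p,q,r] = [q,r] − [p,r] + [p,q]. For instance
  ∂[1,2,7] = [2,7] − [1,7] + [1,2],
  ∂[0,2,8] = [2,8] − [0,8] + [0,2].
As a 27×18 matrix over Z this has rank 18, with invariant factors (1,1,1,1,1,1,1,1,1,1,1,1,1,1,1,1,1,2).

Computing H_k = (kernel of ∂_k) / (image of ∂_{k+1}):

  H_0: rank C_0 − rank ∂_1 = 9 − 8 = 1, and the invariant factors of ∂_1 are all 1, so H_0 ≅ Z.
  H_1: rank ker ∂_1 − rank ∂_2 = (27 − 8) − 18 = 1, and ∂_2 has invariant factor 2 > 1, so H_1 ≅ Z ⊕ Z_2.
  H_2: rank ker ∂_2 − rank ∂_3 = (18 − 18) − 0 = 0, and there is no ∂_3, so H_2 ≅ 0.

Hence the Betti numbers are b_0 = 1, b_1 = 1, b_2 = 0.

b_0 = 1, b_1 = 1, b_2 = 0.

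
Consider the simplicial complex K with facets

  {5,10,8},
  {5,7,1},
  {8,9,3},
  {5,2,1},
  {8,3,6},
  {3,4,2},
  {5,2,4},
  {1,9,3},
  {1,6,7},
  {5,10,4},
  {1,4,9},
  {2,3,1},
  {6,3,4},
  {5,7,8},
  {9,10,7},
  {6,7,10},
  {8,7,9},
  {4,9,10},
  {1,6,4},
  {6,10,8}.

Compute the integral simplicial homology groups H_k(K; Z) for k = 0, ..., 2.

H_0 ≅ Z,  H_1 ≅ Z ⊕ Z/2,  H_2 = 0.

Fix the vertex order 1 < 2 < 3 < 4 < 5 < 6 < 7 < 8 < 9 < 10 and write every simplex with vertices in increasing order. Then dim K = 2 and the simplices of K are:

  0-simplices (10): [1], [2], [3], [4], [5], [6], [7], [8], [9], [10]
  1-simplices (30): (30 of them)
  2-simplices (20): (20 of them)

so the chain groups are C_0 ≅ Z^10, C_1 ≅ Z^30, C_2 ≅ Z^20.

The boundary map ∂_1: C_1 → C_0 is given by ∂[p,q] = [q] − [p]. For instance
  ∂[7,10] = [10] − [7].
As a 10×30 matrix over Z this has rank 9, with invariant factors (1,1,1,1,1,1,1,1,1).

∂_2: C_2 → C_1 sends each 2-simplex [p,q,r] to [q,r] − [p,r] + [p,q]. For instance
  ∂[4,5,10] = [5,10] − [4,10] + [4,5],
  ∂[1,2,3] = [2,3] − [1,3] + [1,2].
This gives a 30×20 integer matrix of rank 20; reducing to Smith normal form yields diagonal entries (1,1,1,1,1,1,1,1,1,1,1,1,1,1,1,1,1,1,1,2).

Now H_k = ker ∂_k / im ∂_{k+1}, so:

  H_0: rank C_0 − rank ∂_1 = 10 − 9 = 1, and the invariant factors of ∂_1 are all 1, so H_0 = Z.
  H_1: rank ker ∂_1 − rank ∂_2 = (30 − 9) − 20 = 1, and ∂_2 has invariant factor 2 > 1, so H_1 = Z ⊕ Z/2.
  H_2: rank ker ∂_2 − rank ∂_3 = (20 − 20) − 0 = 0, and there is no ∂_3, so H_2 = 0.

As a check, the Euler characteristic is 10 − 30 + 20 = 0, which agrees with 1 − 1 + 0 = 0.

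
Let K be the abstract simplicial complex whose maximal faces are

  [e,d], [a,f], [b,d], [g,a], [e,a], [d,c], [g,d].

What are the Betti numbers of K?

b_0 = 1, b_1 = 1.

K has 7 vertices, 7 edges.
rank ∂_0 = 0, rank ∂_1 = 6 ⇒ b_0 = 7 − 0 − 6 = 1; all invariant factors of ∂_1 are 1 so no torsion. So H_0 = Z.
rank ∂_1 = 6, rank ∂_2 = 0 ⇒ b_1 = 7 − 6 − 0 = 1. So H_1 = Z.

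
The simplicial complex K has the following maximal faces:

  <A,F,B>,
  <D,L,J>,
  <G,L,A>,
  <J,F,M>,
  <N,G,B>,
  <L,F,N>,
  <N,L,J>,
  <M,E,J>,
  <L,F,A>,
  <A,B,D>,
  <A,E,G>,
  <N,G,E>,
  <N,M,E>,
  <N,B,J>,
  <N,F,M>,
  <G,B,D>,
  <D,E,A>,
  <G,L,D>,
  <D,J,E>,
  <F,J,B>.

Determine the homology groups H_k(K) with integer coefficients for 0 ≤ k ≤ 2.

H_0 ≅ Z,  H_1 ≅ Z ⊕ Z/2Z,  H_2 = 0.

Order the vertices as A < B < D < E < F < G < J < L < M < N. Listing each simplex with vertices in this order, K has dimension 2 with simplices:

  0-simplices (10): A, B, D, E, F, G, J, L, M, N
  1-simplices (30): AB, AD, AE, AF, AG, AL, BD, BF, BG, BJ, BN, DE, DG, DJ, DL, EG, EJ, EM, EN, FJ, FL, FM, FN, GL, GN, JL, JM, JN, LN, MN
  2-simplices (20): ABD, ABF, ADE, AEG, AFL, AGL, BDG, BFJ, BGN, BJN, DEJ, DGL, DJL, EGN, EJM, EMN, FJM, FLN, FMN, JLN

giving chain groups C_0 ≅ Z^10, C_1 ≅ Z^30, C_2 ≅ Z^20.

The boundary map ∂_1: C_1 → C_0 sends each edge [p,q] (with p < q) to q − p. For instance
  ∂AF = F − A.
This gives a 10×30 integer matrix of rank 9; reducing to Smith normal form yields diagonal entries (1,1,1,1,1,1,1,1,1).

∂_2: C_2 → C_1 maps a triangle to the signed sum of its edges. For instance
  ∂ADE = DE − AE + AD,
  ∂FMN = MN − FN + FM.
This gives a 30×20 integer matrix of rank 20; reducing to Smith normal form yields diagonal entries (1,1,1,1,1,1,1,1,1,1,1,1,1,1,1,1,1,1,1,2).

Now H_k = ker ∂_k / im ∂_{k+1}, so:

  H_0: rank C_0 − rank ∂_1 = 10 − 9 = 1, and the invariant factors of ∂_1 are all 1, so H_0 ≅ Z.
  H_1: rank ker ∂_1 − rank ∂_2 = (30 − 9) − 20 = 1, and ∂_2 has invariant factor 2 > 1, so H_1 ≅ Z ⊕ Z/2Z.
  H_2: rank ker ∂_2 − rank ∂_3 = (20 − 20) − 0 = 0, and there is no ∂_3, so H_2 ≅ 0.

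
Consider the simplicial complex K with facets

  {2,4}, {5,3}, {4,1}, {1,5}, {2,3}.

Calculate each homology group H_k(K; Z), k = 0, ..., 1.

H_0 = Z,  H_1 = Z.

We work with the vertex ordering 1 < 2 < 3 < 4 < 5. The simplices of K, each written with vertices in increasing order, are:

  0-simplices (5): [1], [2], [3], [4], [5]
  1-simplices (5): [1,4], [1,5], [2,3], [2,4], [3,5]

Hence C_0 ≅ Z^5, C_1 ≅ Z^5.

The boundary map ∂_1: C_1 → C_0 maps an edge to its endpoints' difference, ∂[p,q] = q − p.
This gives a 5×5 integer matrix of rank 4; reducing to Smith normal form yields diagonal entries (1,1,1,1).

Reading off H_k = ker ∂_k / im ∂_{k+1}:

  H_0: rank C_0 − rank ∂_1 = 5 − 4 = 1, and the invariant factors of ∂_1 are all 1, so H_0 = Z.
  H_1: rank ker ∂_1 − rank ∂_2 = (5 − 4) − 0 = 1, and there is no ∂_2, so H_1 = Z.

As a check, the Euler characteristic is 5 − 5 = 0, which agrees with 1 − 1 = 0.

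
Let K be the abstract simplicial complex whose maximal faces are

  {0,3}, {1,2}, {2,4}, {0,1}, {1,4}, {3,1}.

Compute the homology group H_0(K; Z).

H_0 = Z.

Take the total order 0 < 1 < 2 < 3 < 4 on the vertex set. Then K (dimension 1) consists of the simplices:

  0-simplices (5): [0], [1], [2], [3], [4]
  1-simplices (6): [0,1], [0,3], [1,2], [1,3], [1,4], [2,4]

so the chain groups are C_0 ≅ Z^5, C_1 ≅ Z^6.

The boundary map ∂_1: C_1 → C_0 maps an edge to its endpoints' difference, ∂[p,q] = q − p. For instance
  ∂[1,2] = [2] − [1].
The 5×6 boundary matrix has rank 4 and Smith normal form diag(1,1,1,1).

From H_k ≅ ker(∂_k) / im(∂_{k+1}) we obtain:

  H_0: rank C_0 − rank ∂_1 = 5 − 4 = 1, and the invariant factors of ∂_1 are all 1, so H_0 = Z.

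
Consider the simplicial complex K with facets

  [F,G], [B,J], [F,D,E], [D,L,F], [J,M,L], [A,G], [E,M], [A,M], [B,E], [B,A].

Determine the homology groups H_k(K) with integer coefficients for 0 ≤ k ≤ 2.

H_0 = Z,  H_1 = Z^4,  H_2 = 0.

Take the total order A < B < D < E < F < G < J < L < M on the vertex set. Then K (dimension 2) consists of the simplices:

  0-simplices (9): A, B, D, E, F, G, J, L, M
  1-simplices (15): AB, AG, AM, BE, BJ, DE, DF, DL, EF, EM, FG, FL, JL, JM, LM
  2-simplices (3): DEF, DFL, JLM

giving chain groups C_0 ≅ Z^9, C_1 ≅ Z^15, C_2 ≅ Z^3.

Boundary ∂_1: C_1 → C_0 sends each edge [p,q] (with p < q) to q − p. For instance
  ∂BJ = J − B.
The resulting 9×15 matrix has rank 8, and its Smith normal form has invariant factors (1,1,1,1,1,1,1,1).

The boundary map ∂_2: C_2 → C_1 sends each 2-simplex [p,q,r] to [q,r] − [p,r] + [p,q]. For instance
  ∂JLM = LM − JM + JL,
  ∂DFL = FL − DL + DF.
The 15×3 boundary matrix has rank 3 and Smith normal form diag(1,1,1).

From H_k ≅ ker(∂_k) / im(∂_{k+1}) we obtain:

  H_0: rank C_0 − rank ∂_1 = 9 − 8 = 1, and the invariant factors of ∂_1 are all 1, so H_0 ≅ Z.
  H_1: rank ker ∂_1 − rank ∂_2 = (15 − 8) − 3 = 4, and the invariant factors of ∂_2 are all 1, so H_1 ≅ Z^4.
  H_2: rank ker ∂_2 − rank ∂_3 = (3 − 3) − 0 = 0, and there is no ∂_3, so H_2 ≅ 0.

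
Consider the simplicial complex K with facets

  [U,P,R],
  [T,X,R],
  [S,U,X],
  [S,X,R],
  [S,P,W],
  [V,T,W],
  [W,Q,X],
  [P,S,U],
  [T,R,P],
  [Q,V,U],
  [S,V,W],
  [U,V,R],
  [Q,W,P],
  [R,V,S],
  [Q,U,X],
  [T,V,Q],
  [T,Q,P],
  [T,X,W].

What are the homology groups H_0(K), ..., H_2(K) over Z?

Take the total order P < Q < R < S < T < U < V < W < X on the vertex set. Then K (dimension 2) consists of the simplices:

  0-simplices (9): P, Q, R, S, T, U, V, W, X
  1-simplices (27): PQ, PR, PS, PT, PU, PW, QT, QU, QV, QW, QX, RS, RT, RU, RV, RX, SU, SV, SW, SX, TV, TW, TX, UV, UX, VW, WX
  2-simplices (18): PQT, PQW, PRT, PRU, PSU, PSW, QTV, QUV, QUX, QWX, RSV, RSX, RTX, RUV, SUX, SVW, TVW, TWX

so the chain groups are C_0 ≅ Z^9, C_1 ≅ Z^27, C_2 ≅ Z^18.

∂_1: C_1 → C_0 sends each edge [p,q] (with p < q) to q − p. For instance
  ∂PS = S − P.
This gives a 9×27 integer matrix of rank 8; reducing to Smith normal form yields diagonal entries (1,1,1,1,1,1,1,1).

Boundary ∂_2: C_2 → C_1 maps a triangle to the signed sum of its edges. For instance
  ∂PSU = SU − PU + PS,
  ∂QWX = WX − QX + QW.
The resulting 27×18 matrix has rank 18, and its Smith normal form has invariant factors (1,1,1,1,1,1,1,1,1,1,1,1,1,1,1,1,1,2).

Now H_k = ker ∂_k / im ∂_{k+1}, so:

  H_0: rank C_0 − rank ∂_1 = 9 − 8 = 1, and the invariant factors of ∂_1 are all 1, so H_0 = Z.
  H_1: rank ker ∂_1 − rank ∂_2 = (27 − 8) − 18 = 1, and ∂_2 has invariant factor 2 > 1, so H_1 = Z ⊕ Z/2Z.
  H_2: rank ker ∂_2 − rank ∂_3 = (18 − 18) − 0 = 0, and there is no ∂_3, so H_2 = 0.

As a check, the Euler characteristic is 9 − 27 + 18 = 0, which agrees with 1 − 1 + 0 = 0.
(K is a triangulation of the Klein bottle.)

H_0 = Z,  H_1 = Z ⊕ Z/2Z,  H_2 = 0.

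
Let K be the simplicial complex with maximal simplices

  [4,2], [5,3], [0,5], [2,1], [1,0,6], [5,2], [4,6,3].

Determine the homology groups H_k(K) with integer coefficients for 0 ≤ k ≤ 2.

H_0 = Z,  H_1 = Z^3,  H_2 = 0.

Take the total order 0 < 1 < 2 < 3 < 4 < 5 < 6 on the vertex set. Then K (dimension 2) consists of the simplices:

  0-simplices (7): [0], [1], [2], [3], [4], [5], [6]
  1-simplices (11): [0,1], [0,5], [0,6], [1,2], [1,6], [2,4], [2,5], [3,4], [3,5], [3,6], [4,6]
  2-simplices (2): [0,1,6], [3,4,6]

giving chain groups C_0 ≅ Z^7, C_1 ≅ Z^11, C_2 ≅ Z^2.

The boundary map ∂_1: C_1 → C_0 is given by ∂[p,q] = [q] − [p].
As a 7×11 matrix over Z this has rank 6, with invariant factors (1,1,1,1,1,1).

Boundary ∂_2: C_2 → C_1 maps a triangle to the signed sum of its edges. For instance
  ∂[0,1,6] = [1,6] − [0,6] + [0,1],
  ∂[3,4,6] = [4,6] − [3,6] + [3,4].
The 11×2 boundary matrix has rank 2 and Smith normal form diag(1,1).

From H_k ≅ ker(∂_k) / im(∂_{k+1}) we obtain:

  H_0: rank C_0 − rank ∂_1 = 7 − 6 = 1, and the invariant factors of ∂_1 are all 1, so H_0 ≅ Z.
  H_1: rank ker ∂_1 − rank ∂_2 = (11 − 6) − 2 = 3, and the invariant factors of ∂_2 are all 1, so H_1 ≅ Z^3.
  H_2: rank ker ∂_2 − rank ∂_3 = (2 − 2) − 0 = 0, and there is no ∂_3, so H_2 ≅ 0.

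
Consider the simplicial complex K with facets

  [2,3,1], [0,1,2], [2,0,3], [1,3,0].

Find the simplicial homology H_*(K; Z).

Take the total order 0 < 1 < 2 < 3 on the vertex set. Then K (dimension 2) consists of the simplices:

  0-simplices (4): [0], [1], [2], [3]
  1-simplices (6): [0,1], [0,2], [0,3], [1,2], [1,3], [2,3]
  2-simplices (4): [0,1,2], [0,1,3], [0,2,3], [1,2,3]

so the chain groups are C_0 ≅ Z^4, C_1 ≅ Z^6, C_2 ≅ Z^4.

The boundary map ∂_1: C_1 → C_0 sends each edge [p,q] (with p < q) to q − p. For instance
  ∂[1,3] = [3] − [1].
As a 4×6 matrix over Z this has rank 3, with invariant factors (1,1,1).

The boundary map ∂_2: C_2 → C_1 maps a triangle to the signed sum of its edges. For instance
  ∂[0,2,3] = [2,3] − [0,3] + [0,2],
  ∂[1,2,3] = [2,3] − [1,3] + [1,2].
As a 6×4 matrix over Z this has rank 3, with invariant factors (1,1,1).

Computing H_k = (kernel of ∂_k) / (image of ∂_{k+1}):

  H_0: rank C_0 − rank ∂_1 = 4 − 3 = 1, and the invariant factors of ∂_1 are all 1, so H_0 = Z.
  H_1: rank ker ∂_1 − rank ∂_2 = (6 − 3) − 3 = 0, and the invariant factors of ∂_2 are all 1, so H_1 = 0.
  H_2: rank ker ∂_2 − rank ∂_3 = (4 − 3) − 0 = 1, and there is no ∂_3, so H_2 = Z.

(K is a triangulation of the 2-sphere S^2.)

H_0 = Z,  H_1 = 0,  H_2 = Z.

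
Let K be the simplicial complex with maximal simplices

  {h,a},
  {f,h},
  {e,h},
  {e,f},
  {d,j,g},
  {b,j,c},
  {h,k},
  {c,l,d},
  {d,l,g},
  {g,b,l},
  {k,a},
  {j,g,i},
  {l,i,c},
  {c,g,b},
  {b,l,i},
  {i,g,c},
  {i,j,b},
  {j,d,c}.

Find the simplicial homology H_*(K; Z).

K has 12 vertices, 24 edges, 12 triangles.
rank ∂_0 = 0, rank ∂_1 = 10 ⇒ b_0 = 12 − 0 − 10 = 2; all invariant factors of ∂_1 are 1 so no torsion. So H_0 ≅ Z^2.
rank ∂_1 = 10, rank ∂_2 = 12 ⇒ b_1 = 24 − 10 − 12 = 2; ∂_2 has invariant factor(s) [2] giving torsion. So H_1 ≅ Z^2 ⊕ Z/2.
rank ∂_2 = 12, rank ∂_3 = 0 ⇒ b_2 = 12 − 12 − 0 = 0. So H_2 ≅ 0.

H_0 = Z^2,  H_1 = Z^2 ⊕ Z/2,  H_2 = 0.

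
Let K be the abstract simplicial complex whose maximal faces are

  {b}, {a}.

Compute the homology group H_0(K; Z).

H_0 = Z^2.

We work with the vertex ordering a < b. The simplices of K, each written with vertices in increasing order, are:

  0-simplices (2): a, b

so the chain groups are C_0 ≅ Z^2.

From H_k ≅ ker(∂_k) / im(∂_{k+1}) we obtain:

  H_0: rank C_0 − rank ∂_1 = 2 − 0 = 2, and there is no ∂_1, so H_0 = Z^2.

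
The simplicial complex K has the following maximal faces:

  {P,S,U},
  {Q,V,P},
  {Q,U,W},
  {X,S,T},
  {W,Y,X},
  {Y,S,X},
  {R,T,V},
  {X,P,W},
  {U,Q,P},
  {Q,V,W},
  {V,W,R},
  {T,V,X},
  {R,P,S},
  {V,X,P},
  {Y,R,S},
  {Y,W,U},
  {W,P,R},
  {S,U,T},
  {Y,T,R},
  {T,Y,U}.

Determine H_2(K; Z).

Take the total order P < Q < R < S < T < U < V < W < X < Y on the vertex set. Then K (dimension 2) consists of the simplices:

  0-simplices (10): P, Q, R, S, T, U, V, W, X, Y
  1-simplices (30): PQ, PR, PS, PU, PV, PW, PX, QU, QV, QW, RS, RT, RV, RW, RY, ST, SU, SX, SY, TU, TV, TX, TY, UW, UY, VW, VX, WX, WY, XY
  2-simplices (20): PQU, PQV, PRS, PRW, PSU, PVX, PWX, QUW, QVW, RSY, RTV, RTY, RVW, STU, STX, SXY, TUY, TVX, UWY, WXY

so the chain groups are C_0 ≅ Z^10, C_1 ≅ Z^30, C_2 ≅ Z^20.

The boundary map ∂_1: C_1 → C_0 sends each edge [p,q] (with p < q) to q − p.
This gives a 10×30 integer matrix of rank 9; reducing to Smith normal form yields diagonal entries (1,1,1,1,1,1,1,1,1).

∂_2: C_2 → C_1 maps a triangle to the signed sum of its edges. For instance
  ∂PQV = QV − PV + PQ,
  ∂STU = TU − SU + ST.
The resulting 30×20 matrix has rank 20, and its Smith normal form has invariant factors (1,1,1,1,1,1,1,1,1,1,1,1,1,1,1,1,1,1,1,2).

Computing H_k = (kernel of ∂_k) / (image of ∂_{k+1}):

  H_2: rank ker ∂_2 − rank ∂_3 = (20 − 20) − 0 = 0, and there is no ∂_3, so H_2 = 0.

H_2 = 0.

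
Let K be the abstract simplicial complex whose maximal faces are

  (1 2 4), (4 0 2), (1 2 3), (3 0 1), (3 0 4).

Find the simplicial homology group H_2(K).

H_2 = 0.

We work with the vertex ordering 0 < 1 < 2 < 3 < 4. The simplices of K, each written with vertices in increasing order, are:

  0-simplices (5): [0], [1], [2], [3], [4]
  1-simplices (10): [0,1], [0,2], [0,3], [0,4], [1,2], [1,3], [1,4], [2,3], [2,4], [3,4]
  2-simplices (5): [0,1,3], [0,2,4], [0,3,4], [1,2,3], [1,2,4]

Hence C_0 ≅ Z^5, C_1 ≅ Z^10, C_2 ≅ Z^5.

Boundary ∂_1: C_1 → C_0 sends each edge [p,q] (with p < q) to q − p.
This gives a 5×10 integer matrix of rank 4; reducing to Smith normal form yields diagonal entries (1,1,1,1).

The boundary map ∂_2: C_2 → C_1 maps a triangle to the signed sum of its edges. For instance
  ∂[0,2,4] = [2,4] − [0,4] + [0,2],
  ∂[0,1,3] = [1,3] − [0,3] + [0,1].
This gives a 10×5 integer matrix of rank 5; reducing to Smith normal form yields diagonal entries (1,1,1,1,1).

From H_k ≅ ker(∂_k) / im(∂_{k+1}) we obtain:

  H_2: rank ker ∂_2 − rank ∂_3 = (5 − 5) − 0 = 0, and there is no ∂_3, so H_2 ≅ 0.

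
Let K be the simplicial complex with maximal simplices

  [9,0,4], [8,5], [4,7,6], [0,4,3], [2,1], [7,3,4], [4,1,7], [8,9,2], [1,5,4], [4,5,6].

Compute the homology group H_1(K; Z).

H_1 = Z^2.

K has 10 vertices, 19 edges, 8 triangles.
rank ∂_1 = 9, rank ∂_2 = 8 ⇒ b_1 = 19 − 9 − 8 = 2; all invariant factors of ∂_2 are 1 so no torsion. So H_1 = Z^2.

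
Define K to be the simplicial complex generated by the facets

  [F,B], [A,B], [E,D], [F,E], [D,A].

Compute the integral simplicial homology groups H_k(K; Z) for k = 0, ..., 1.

Take the total order A < B < D < E < F on the vertex set. Then K (dimension 1) consists of the simplices:

  0-simplices (5): A, B, D, E, F
  1-simplices (5): AB, AD, BF, DE, EF

Hence C_0 ≅ Z^5, C_1 ≅ Z^5.

Boundary ∂_1: C_1 → C_0 sends each edge [p,q] (with p < q) to q − p. For instance
  ∂BF = F − B.
This gives a 5×5 integer matrix of rank 4; reducing to Smith normal form yields diagonal entries (1,1,1,1).

Now H_k = ker ∂_k / im ∂_{k+1}, so:

  H_0: rank C_0 − rank ∂_1 = 5 − 4 = 1, and the invariant factors of ∂_1 are all 1, so H_0 ≅ Z.
  H_1: rank ker ∂_1 − rank ∂_2 = (5 − 4) − 0 = 1, and there is no ∂_2, so H_1 ≅ Z.

H_0 = Z,  H_1 = Z.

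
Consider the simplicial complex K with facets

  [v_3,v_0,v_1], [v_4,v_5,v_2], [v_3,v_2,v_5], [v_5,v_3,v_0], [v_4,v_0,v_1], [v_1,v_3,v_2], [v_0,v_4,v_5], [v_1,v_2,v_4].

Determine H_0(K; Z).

H_0 ≅ Z.

Fix the vertex order v_0 < v_1 < v_2 < v_3 < v_4 < v_5 and write every simplex with vertices in increasing order. Then dim K = 2 and the simplices of K are:

  0-simplices (6): [v_0], [v_1], [v_2], [v_3], [v_4], [v_5]
  1-simplices (12): [v_0,v_1], [v_0,v_3], [v_0,v_4], [v_0,v_5], [v_1,v_2], [v_1,v_3], [v_1,v_4], [v_2,v_3], [v_2,v_4], [v_2,v_5], [v_3,v_5], [v_4,v_5]
  2-simplices (8): [v_0,v_1,v_3], [v_0,v_1,v_4], [v_0,v_3,v_5], [v_0,v_4,v_5], [v_1,v_2,v_3], [v_1,v_2,v_4], [v_2,v_3,v_5], [v_2,v_4,v_5]

giving chain groups C_0 ≅ Z^6, C_1 ≅ Z^12, C_2 ≅ Z^8.

∂_1: C_1 → C_0 is given by ∂[p,q] = [q] − [p]. For instance
  ∂[v_0,v_4] = [v_4] − [v_0].
The resulting 6×12 matrix has rank 5, and its Smith normal form has invariant factors (1,1,1,1,1).

Boundary ∂_2: C_2 → C_1 sends each 2-simplex [p,q,r] to [q,r] − [p,r] + [p,q]. For instance
  ∂[v_0,v_1,v_3] = [v_1,v_3] − [v_0,v_3] + [v_0,v_1],
  ∂[v_2,v_3,v_5] = [v_3,v_5] − [v_2,v_5] + [v_2,v_3].
The 12×8 boundary matrix has rank 7 and Smith normal form diag(1,1,1,1,1,1,1).

Now H_k = ker ∂_k / im ∂_{k+1}, so:

  H_0: rank C_0 − rank ∂_1 = 6 − 5 = 1, and the invariant factors of ∂_1 are all 1, so H_0 ≅ Z.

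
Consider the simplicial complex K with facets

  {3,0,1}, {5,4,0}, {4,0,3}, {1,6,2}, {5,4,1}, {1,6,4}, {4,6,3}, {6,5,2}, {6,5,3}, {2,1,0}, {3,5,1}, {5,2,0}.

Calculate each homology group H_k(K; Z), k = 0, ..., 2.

Order the vertices as 0 < 1 < 2 < 3 < 4 < 5 < 6. Listing each simplex with vertices in this order, K has dimension 2 with simplices:

  0-simplices (7): [0], [1], [2], [3], [4], [5], [6]
  1-simplices (18): [0,1], [0,2], [0,3], [0,4], [0,5], [1,2], [1,3], [1,4], [1,5], [1,6], [2,5], [2,6], [3,4], [3,5], [3,6], [4,5], [4,6], [5,6]
  2-simplices (12): [0,1,2], [0,1,3], [0,2,5], [0,3,4], [0,4,5], [1,2,6], [1,3,5], [1,4,5], [1,4,6], [2,5,6], [3,4,6], [3,5,6]

so the chain groups are C_0 ≅ Z^7, C_1 ≅ Z^18, C_2 ≅ Z^12.

∂_1: C_1 → C_0 is given by ∂[p,q] = [q] − [p].
The 7×18 boundary matrix has rank 6 and Smith normal form diag(1,1,1,1,1,1).

∂_2: C_2 → C_1 maps a triangle to the signed sum of its edges. For instance
  ∂[1,4,5] = [4,5] − [1,5] + [1,4],
  ∂[3,5,6] = [5,6] − [3,6] + [3,5].
The 18×12 boundary matrix has rank 12 and Smith normal form diag(1,1,1,1,1,1,1,1,1,1,1,2).

Reading off H_k = ker ∂_k / im ∂_{k+1}:

  H_0: rank C_0 − rank ∂_1 = 7 − 6 = 1, and the invariant factors of ∂_1 are all 1, so H_0 = Z.
  H_1: rank ker ∂_1 − rank ∂_2 = (18 − 6) − 12 = 0, and ∂_2 has invariant factor 2 > 1, so H_1 = Z/2Z.
  H_2: rank ker ∂_2 − rank ∂_3 = (12 − 12) − 0 = 0, and there is no ∂_3, so H_2 = 0.

H_0 ≅ Z,  H_1 ≅ Z/2Z,  H_2 = 0.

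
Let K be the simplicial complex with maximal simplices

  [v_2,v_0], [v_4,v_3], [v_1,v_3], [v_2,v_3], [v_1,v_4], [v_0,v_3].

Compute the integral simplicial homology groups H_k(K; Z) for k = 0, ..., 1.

H_0 = Z,  H_1 = Z^2.

Take the total order v_0 < v_1 < v_2 < v_3 < v_4 on the vertex set. Then K (dimension 1) consists of the simplices:

  0-simplices (5): [v_0], [v_1], [v_2], [v_3], [v_4]
  1-simplices (6): [v_0,v_2], [v_0,v_3], [v_1,v_3], [v_1,v_4], [v_2,v_3], [v_3,v_4]

Hence C_0 ≅ Z^5, C_1 ≅ Z^6.

Boundary ∂_1: C_1 → C_0 is given by ∂[p,q] = [q] − [p].
This gives a 5×6 integer matrix of rank 4; reducing to Smith normal form yields diagonal entries (1,1,1,1).

Now H_k = ker ∂_k / im ∂_{k+1}, so:

  H_0: rank C_0 − rank ∂_1 = 5 − 4 = 1, and the invariant factors of ∂_1 are all 1, so H_0 ≅ Z.
  H_1: rank ker ∂_1 − rank ∂_2 = (6 − 4) − 0 = 2, and there is no ∂_2, so H_1 ≅ Z^2.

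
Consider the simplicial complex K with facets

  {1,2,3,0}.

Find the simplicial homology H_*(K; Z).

Fix the vertex order 0 < 1 < 2 < 3 and write every simplex with vertices in increasing order. Then dim K = 3 and the simplices of K are:

  0-simplices (4): [0], [1], [2], [3]
  1-simplices (6): [0,1], [0,2], [0,3], [1,2], [1,3], [2,3]
  2-simplices (4): [0,1,2], [0,1,3], [0,2,3], [1,2,3]
  3-simplices (1): [0,1,2,3]

giving chain groups C_0 ≅ Z^4, C_1 ≅ Z^6, C_2 ≅ Z^4, C_3 ≅ Z^1.

∂_1: C_1 → C_0 maps an edge to its endpoints' difference, ∂[p,q] = q − p.
The resulting 4×6 matrix has rank 3, and its Smith normal form has invariant factors (1,1,1).

Boundary ∂_2: C_2 → C_1 sends each 2-simplex [p,q,r] to [q,r] − [p,r] + [p,q]. For instance
  ∂[0,1,3] = [1,3] − [0,3] + [0,1],
  ∂[1,2,3] = [2,3] − [1,3] + [1,2].
As a 6×4 matrix over Z this has rank 3, with invariant factors (1,1,1).

∂_3: C_3 → C_2 sends each 3-simplex σ to the alternating sum Σ_i (−1)^i (σ with its i-th vertex removed). For instance
  ∂[0,1,2,3] = [1,2,3] − [0,2,3] + [0,1,3] − [0,1,2].
The 4×1 boundary matrix has rank 1 and Smith normal form diag(1).

Reading off H_k = ker ∂_k / im ∂_{k+1}:

  H_0: rank C_0 − rank ∂_1 = 4 − 3 = 1, and the invariant factors of ∂_1 are all 1, so H_0 = Z.
  H_1: rank ker ∂_1 − rank ∂_2 = (6 − 3) − 3 = 0, and the invariant factors of ∂_2 are all 1, so H_1 = 0.
  H_2: rank ker ∂_2 − rank ∂_3 = (4 − 3) − 1 = 0, and the invariant factors of ∂_3 are all 1, so H_2 = 0.
  H_3: rank ker ∂_3 − rank ∂_4 = (1 − 1) − 0 = 0, and there is no ∂_4, so H_3 = 0.

As a check, the Euler characteristic is 4 − 6 + 4 − 1 = 1, which agrees with 1 − 0 + 0 − 0 = 1.
(K is a triangulation of the 3-simplex.)

H_0 = Z,  H_1 = 0,  H_2 = 0,  H_3 = 0.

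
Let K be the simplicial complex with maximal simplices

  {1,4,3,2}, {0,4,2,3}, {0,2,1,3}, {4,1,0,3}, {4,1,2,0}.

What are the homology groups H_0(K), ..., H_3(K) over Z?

Order the vertices as 0 < 1 < 2 < 3 < 4. Listing each simplex with vertices in this order, K has dimension 3 with simplices:

  0-simplices (5): [0], [1], [2], [3], [4]
  1-simplices (10): [0,1], [0,2], [0,3], [0,4], [1,2], [1,3], [1,4], [2,3], [2,4], [3,4]
  2-simplices (10): [0,1,2], [0,1,3], [0,1,4], [0,2,3], [0,2,4], [0,3,4], [1,2,3], [1,2,4], [1,3,4], [2,3,4]
  3-simplices (5): [0,1,2,3], [0,1,2,4], [0,1,3,4], [0,2,3,4], [1,2,3,4]

so the chain groups are C_0 ≅ Z^5, C_1 ≅ Z^10, C_2 ≅ Z^10, C_3 ≅ Z^5.

∂_1: C_1 → C_0 maps an edge to its endpoints' difference, ∂[p,q] = q − p.
The 5×10 boundary matrix has rank 4 and Smith normal form diag(1,1,1,1).

The boundary map ∂_2: C_2 → C_1 acts by ∂[p,q,r] = [q,r] − [p,r] + [p,q]. For instance
  ∂[0,1,4] = [1,4] − [0,4] + [0,1],
  ∂[0,1,2] = [1,2] − [0,2] + [0,1].
The 10×10 boundary matrix has rank 6 and Smith normal form diag(1,1,1,1,1,1).

The boundary map ∂_3: C_3 → C_2 sends each 3-simplex σ to the alternating sum Σ_i (−1)^i (σ with its i-th vertex removed). For instance
  ∂[0,2,3,4] = [2,3,4] − [0,3,4] + [0,2,4] − [0,2,3],
  ∂[0,1,3,4] = [1,3,4] − [0,3,4] + [0,1,4] − [0,1,3].
This gives a 10×5 integer matrix of rank 4; reducing to Smith normal form yields diagonal entries (1,1,1,1).

Now H_k = ker ∂_k / im ∂_{k+1}, so:

  H_0: rank C_0 − rank ∂_1 = 5 − 4 = 1, and the invariant factors of ∂_1 are all 1, so H_0 ≅ Z.
  H_1: rank ker ∂_1 − rank ∂_2 = (10 − 4) − 6 = 0, and the invariant factors of ∂_2 are all 1, so H_1 ≅ 0.
  H_2: rank ker ∂_2 − rank ∂_3 = (10 − 6) − 4 = 0, and the invariant factors of ∂_3 are all 1, so H_2 ≅ 0.
  H_3: rank ker ∂_3 − rank ∂_4 = (5 − 4) − 0 = 1, and there is no ∂_4, so H_3 ≅ Z.

(K is a triangulation of the 3-sphere S^3.)

H_0 ≅ Z,  H_1 = 0,  H_2 = 0,  H_3 ≅ Z.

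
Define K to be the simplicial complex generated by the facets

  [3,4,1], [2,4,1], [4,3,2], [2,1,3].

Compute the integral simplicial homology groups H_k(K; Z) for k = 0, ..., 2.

H_0 ≅ Z,  H_1 = 0,  H_2 ≅ Z.

Order the vertices as 1 < 2 < 3 < 4. Listing each simplex with vertices in this order, K has dimension 2 with simplices:

  0-simplices (4): [1], [2], [3], [4]
  1-simplices (6): [1,2], [1,3], [1,4], [2,3], [2,4], [3,4]
  2-simplices (4): [1,2,3], [1,2,4], [1,3,4], [2,3,4]

so the chain groups are C_0 ≅ Z^4, C_1 ≅ Z^6, C_2 ≅ Z^4.

The boundary map ∂_1: C_1 → C_0 maps an edge to its endpoints' difference, ∂[p,q] = q − p. For instance
  ∂[3,4] = [4] − [3].
The resulting 4×6 matrix has rank 3, and its Smith normal form has invariant factors (1,1,1).

The boundary map ∂_2: C_2 → C_1 acts by ∂[p,q,r] = [q,r] − [p,r] + [p,q]. For instance
  ∂[1,3,4] = [3,4] − [1,4] + [1,3],
  ∂[1,2,4] = [2,4] − [1,4] + [1,2].
The 6×4 boundary matrix has rank 3 and Smith normal form diag(1,1,1).

Now H_k = ker ∂_k / im ∂_{k+1}, so:

  H_0: rank C_0 − rank ∂_1 = 4 − 3 = 1, and the invariant factors of ∂_1 are all 1, so H_0 ≅ Z.
  H_1: rank ker ∂_1 − rank ∂_2 = (6 − 3) − 3 = 0, and the invariant factors of ∂_2 are all 1, so H_1 ≅ 0.
  H_2: rank ker ∂_2 − rank ∂_3 = (4 − 3) − 0 = 1, and there is no ∂_3, so H_2 ≅ Z.

As a check, the Euler characteristic is 4 − 6 + 4 = 2, which agrees with 1 − 0 + 1 = 2.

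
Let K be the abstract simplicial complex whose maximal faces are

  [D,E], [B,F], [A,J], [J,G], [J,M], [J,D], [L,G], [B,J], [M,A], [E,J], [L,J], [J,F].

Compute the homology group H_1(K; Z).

H_1 = Z^4.

Order the vertices as A < B < D < E < F < G < J < L < M. Listing each simplex with vertices in this order, K has dimension 1 with simplices:

  0-simplices (9): A, B, D, E, F, G, J, L, M
  1-simplices (12): AJ, AM, BF, BJ, DE, DJ, EJ, FJ, GJ, GL, JL, JM

so the chain groups are C_0 ≅ Z^9, C_1 ≅ Z^12.

∂_1: C_1 → C_0 is given by ∂[p,q] = [q] − [p].
This gives a 9×12 integer matrix of rank 8; reducing to Smith normal form yields diagonal entries (1,1,1,1,1,1,1,1).

Computing H_k = (kernel of ∂_k) / (image of ∂_{k+1}):

  H_1: rank ker ∂_1 − rank ∂_2 = (12 − 8) − 0 = 4, and there is no ∂_2, so H_1 ≅ Z^4.

(K is a triangulation of a wedge of 4 circles.)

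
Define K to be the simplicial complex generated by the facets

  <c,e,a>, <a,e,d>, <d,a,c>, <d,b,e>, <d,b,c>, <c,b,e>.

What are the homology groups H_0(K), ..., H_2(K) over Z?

H_0 = Z,  H_1 = 0,  H_2 = Z.

Fix the vertex order a < b < c < d < e and write every simplex with vertices in increasing order. Then dim K = 2 and the simplices of K are:

  0-simplices (5): a, b, c, d, e
  1-simplices (9): ac, ad, ae, bc, bd, be, cd, ce, de
  2-simplices (6): acd, ace, ade, bcd, bce, bde

so the chain groups are C_0 ≅ Z^5, C_1 ≅ Z^9, C_2 ≅ Z^6.

∂_1: C_1 → C_0 maps an edge to its endpoints' difference, ∂[p,q] = q − p. For instance
  ∂cd = d − c.
The 5×9 boundary matrix has rank 4 and Smith normal form diag(1,1,1,1).

∂_2: C_2 → C_1 acts by ∂[p,q,r] = [q,r] − [p,r] + [p,q]. For instance
  ∂bcd = cd − bd + bc,
  ∂acd = cd − ad + ac.
As a 9×6 matrix over Z this has rank 5, with invariant factors (1,1,1,1,1).

Reading off H_k = ker ∂_k / im ∂_{k+1}:

  H_0: rank C_0 − rank ∂_1 = 5 − 4 = 1, and the invariant factors of ∂_1 are all 1, so H_0 ≅ Z.
  H_1: rank ker ∂_1 − rank ∂_2 = (9 − 4) − 5 = 0, and the invariant factors of ∂_2 are all 1, so H_1 ≅ 0.
  H_2: rank ker ∂_2 − rank ∂_3 = (6 − 5) − 0 = 1, and there is no ∂_3, so H_2 ≅ Z.

As a check, the Euler characteristic is 5 − 9 + 6 = 2, which agrees with 1 − 0 + 1 = 2.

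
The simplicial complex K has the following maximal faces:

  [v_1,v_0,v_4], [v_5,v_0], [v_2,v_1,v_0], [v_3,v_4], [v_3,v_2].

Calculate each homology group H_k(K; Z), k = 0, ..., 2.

H_0 ≅ Z,  H_1 ≅ Z,  H_2 = 0.

We work with the vertex ordering v_0 < v_1 < v_2 < v_3 < v_4 < v_5. The simplices of K, each written with vertices in increasing order, are:

  0-simplices (6): [v_0], [v_1], [v_2], [v_3], [v_4], [v_5]
  1-simplices (8): [v_0,v_1], [v_0,v_2], [v_0,v_4], [v_0,v_5], [v_1,v_2], [v_1,v_4], [v_2,v_3], [v_3,v_4]
  2-simplices (2): [v_0,v_1,v_2], [v_0,v_1,v_4]

so the chain groups are C_0 ≅ Z^6, C_1 ≅ Z^8, C_2 ≅ Z^2.

Boundary ∂_1: C_1 → C_0 sends each edge [p,q] (with p < q) to q − p. For instance
  ∂[v_3,v_4] = [v_4] − [v_3].
As a 6×8 matrix over Z this has rank 5, with invariant factors (1,1,1,1,1).

∂_2: C_2 → C_1 maps a triangle to the signed sum of its edges. For instance
  ∂[v_0,v_1,v_4] = [v_1,v_4] − [v_0,v_4] + [v_0,v_1],
  ∂[v_0,v_1,v_2] = [v_1,v_2] − [v_0,v_2] + [v_0,v_1].
As a 8×2 matrix over Z this has rank 2, with invariant factors (1,1).

Computing H_k = (kernel of ∂_k) / (image of ∂_{k+1}):

  H_0: rank C_0 − rank ∂_1 = 6 − 5 = 1, and the invariant factors of ∂_1 are all 1, so H_0 = Z.
  H_1: rank ker ∂_1 − rank ∂_2 = (8 − 5) − 2 = 1, and the invariant factors of ∂_2 are all 1, so H_1 = Z.
  H_2: rank ker ∂_2 − rank ∂_3 = (2 − 2) − 0 = 0, and there is no ∂_3, so H_2 = 0.

As a check, the Euler characteristic is 6 − 8 + 2 = 0, which agrees with 1 − 1 + 0 = 0.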